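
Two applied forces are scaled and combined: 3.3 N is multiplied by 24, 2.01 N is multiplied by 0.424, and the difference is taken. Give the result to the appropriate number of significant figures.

78 N

3.3 × 24 = 79.2 → 79 N (2 s.f., last digit at the 10^0 place).
2.01 × 0.424 = 0.85224 → 0.852 N (3 s.f., last digit at the 10^-3 place).
Difference: 78.34776 N; keep the coarser place, 10^0.
Result: 78 N.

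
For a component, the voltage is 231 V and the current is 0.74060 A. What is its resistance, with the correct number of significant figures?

resistance = 231 V ÷ 0.74060 A = 311.90926276… Ω.
231 has 3 significant figures; 0.74060 has 5.
Division/multiplication keeps the fewest: 3 significant figures.
Rounded: 312 Ω.

312 Ω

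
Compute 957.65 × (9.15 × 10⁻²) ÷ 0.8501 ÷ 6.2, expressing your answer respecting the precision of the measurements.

957.65 × (9.15 × 10⁻²) ÷ 0.8501 ÷ 6.2 = 16.6251740782…
Multiplication/division keeps the fewest significant figures: 957.65 → 5 s.f., 9.15 × 10⁻² → 3 s.f., 0.8501 → 4 s.f., 6.2 → 2 s.f.; limit is 2.
Rounded to 2 significant figures: 17.

17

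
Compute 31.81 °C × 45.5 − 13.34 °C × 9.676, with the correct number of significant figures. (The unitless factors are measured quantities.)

31.81 × 45.5 = 1447.355 → 1.45 × 10^3 °C (3 s.f., last digit at the 10^1 place).
13.34 × 9.676 = 129.07784 → 129.1 °C (4 s.f., last digit at the 10^-1 place).
Difference: 1318.27716 °C; keep the coarser place, 10^1.
Result: 1.32 × 10^3 °C.

1.32 × 10^3 °C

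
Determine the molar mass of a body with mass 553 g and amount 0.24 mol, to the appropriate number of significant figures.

2.3 × 10³ g/mol

molar mass = 553 g ÷ 0.24 mol = 2304.16666667… g/mol.
553 has 3 significant figures; 0.24 has 2.
Division/multiplication keeps the fewest: 2 significant figures.
Rounded: 2.3 × 10³ g/mol.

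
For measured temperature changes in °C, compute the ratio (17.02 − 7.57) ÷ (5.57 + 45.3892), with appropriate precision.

17.02 − 7.57 = 9.45, limited to 2 d.p. → 3 s.f.; 5.57 + 45.3892 = 50.9592, limited to 2 d.p. → 4 s.f.
Carrying full precision, 9.45 ÷ 50.9592 = 0.185442471624…; keep min(3, 4) = 3 s.f.
Rounded to 3 significant figures: 0.185.

0.185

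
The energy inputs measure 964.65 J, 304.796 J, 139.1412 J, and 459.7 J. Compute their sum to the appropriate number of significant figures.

964.65 J + 304.796 J + 139.1412 J + 459.7 J = 1868.2872 J.
Addition/subtraction keeps the fewest decimal places: 964.65 → 2 decimal places, 304.796 → 3 decimal places, 139.1412 → 4 decimal places, 459.7 → 1 decimal place; limit is 1.
Rounded to 1 decimal place: 1868.3 J.

1868.3 J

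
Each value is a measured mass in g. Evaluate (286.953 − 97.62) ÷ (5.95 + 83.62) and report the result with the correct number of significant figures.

286.953 − 97.62 = 189.333, limited to 2 d.p. → 5 s.f.; 5.95 + 83.62 = 89.57, limited to 2 d.p. → 4 s.f.
Carrying full precision, 189.333 ÷ 89.57 = 2.11379926315…; keep min(5, 4) = 4 s.f.
Rounded to 4 significant figures: 2.114.

2.114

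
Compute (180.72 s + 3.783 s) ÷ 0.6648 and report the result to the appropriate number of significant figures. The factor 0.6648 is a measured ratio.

180.72 s + 3.783 s = 184.503 s; the sum is limited to 2 decimal places (5 s.f.).
Carrying full precision, 184.503 ÷ 0.6648 = 277.531588448… s; 0.6648 has 4 s.f., so the result keeps min(5, 4) = 4 s.f.
Rounded to 4 significant figures: 277.5 s.

277.5 s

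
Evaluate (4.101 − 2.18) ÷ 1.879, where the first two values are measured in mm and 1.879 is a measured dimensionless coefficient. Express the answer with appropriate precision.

1.02 mm

4.101 mm − 2.18 mm = 1.921 mm; the difference is limited to 2 decimal places (3 s.f.).
Carrying full precision, 1.921 ÷ 1.879 = 1.02235231506… mm; 1.879 has 4 s.f., so the result keeps min(3, 4) = 3 s.f.
Rounded to 3 significant figures: 1.02 mm.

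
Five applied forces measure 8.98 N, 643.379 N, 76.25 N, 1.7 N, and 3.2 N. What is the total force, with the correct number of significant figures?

8.98 N + 643.379 N + 76.25 N + 1.7 N + 3.2 N = 733.509 N.
Addition/subtraction keeps the fewest decimal places: 8.98 → 2 decimal places, 643.379 → 3 decimal places, 76.25 → 2 decimal places, 1.7 → 1 decimal place, 3.2 → 1 decimal place; limit is 1.
Rounded to 1 decimal place: 7.335 × 10^2 N.

7.335 × 10^2 N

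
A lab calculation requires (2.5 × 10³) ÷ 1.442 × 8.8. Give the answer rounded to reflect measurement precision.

(2.5 × 10³) ÷ 1.442 × 8.8 = 15256.5880721…
Multiplication/division keeps the fewest significant figures: 2.5 × 10³ → 2 s.f., 1.442 → 4 s.f., 8.8 → 2 s.f.; limit is 2.
Rounded to 2 significant figures: 1.5 × 10⁴.

1.5 × 10⁴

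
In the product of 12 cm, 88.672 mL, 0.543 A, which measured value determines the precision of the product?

12 cm

12 cm → 2 s.f.; 88.672 mL → 5 s.f.; 0.543 A → 3 s.f.
The fewest is 2 significant figures, from 12 cm.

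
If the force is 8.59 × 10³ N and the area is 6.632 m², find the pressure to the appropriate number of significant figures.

1.30 × 10³ Pa

pressure = 8.59 × 10³ N ÷ 6.632 m² = 1295.23522316… Pa.
8.59 × 10³ has 3 significant figures; 6.632 has 4.
Division/multiplication keeps the fewest: 3 significant figures.
Rounded: 1.30 × 10³ Pa.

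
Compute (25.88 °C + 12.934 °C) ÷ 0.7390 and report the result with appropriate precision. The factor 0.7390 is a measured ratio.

52.52 °C

25.88 °C + 12.934 °C = 38.814 °C; the sum is limited to 2 decimal places (4 s.f.).
Carrying full precision, 38.814 ÷ 0.7390 = 52.5223274696… °C; 0.7390 has 4 s.f., so the result keeps min(4, 4) = 4 s.f.
Rounded to 4 significant figures: 52.52 °C.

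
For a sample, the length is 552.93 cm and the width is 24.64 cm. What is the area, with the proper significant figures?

area = 552.93 cm × 24.64 cm = 13624.1952 cm².
552.93 has 5 significant figures; 24.64 has 4.
Division/multiplication keeps the fewest: 4 significant figures.
Rounded: 1.362 × 10⁴ cm².

1.362 × 10⁴ cm²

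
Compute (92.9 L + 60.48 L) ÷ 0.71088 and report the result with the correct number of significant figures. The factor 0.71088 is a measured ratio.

215.8 L

92.9 L + 60.48 L = 153.38 L; the sum is limited to 1 decimal place (4 s.f.).
Carrying full precision, 153.38 ÷ 0.71088 = 215.760747243… L; 0.71088 has 5 s.f., so the result keeps min(4, 5) = 4 s.f.
Rounded to 4 significant figures: 215.8 L.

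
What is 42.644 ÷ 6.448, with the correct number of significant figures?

42.644 ÷ 6.448 = 6.6135235732…
Multiplication/division keeps the fewest significant figures: 42.644 → 5 s.f., 6.448 → 4 s.f.; limit is 4.
Rounded to 4 significant figures: 6.614.

6.614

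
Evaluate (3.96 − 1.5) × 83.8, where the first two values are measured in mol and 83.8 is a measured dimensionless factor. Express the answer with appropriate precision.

2.1 × 10² mol

3.96 mol − 1.5 mol = 2.46 mol; the difference is limited to 1 decimal place (2 s.f.).
Carrying full precision, 2.46 × 83.8 = 206.148 mol; 83.8 has 3 s.f., so the result keeps min(2, 3) = 2 s.f.
Rounded to 2 significant figures: 2.1 × 10² mol.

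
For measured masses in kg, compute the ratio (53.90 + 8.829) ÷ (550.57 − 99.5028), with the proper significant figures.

0.1391

53.90 + 8.829 = 62.729, limited to 2 d.p. → 4 s.f.; 550.57 − 99.5028 = 451.0672, limited to 2 d.p. → 5 s.f.
Carrying full precision, 62.729 ÷ 451.0672 = 0.13906797036…; keep min(4, 5) = 4 s.f.
Rounded to 4 significant figures: 0.1391.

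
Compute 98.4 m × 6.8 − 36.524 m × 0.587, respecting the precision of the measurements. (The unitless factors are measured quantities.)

98.4 × 6.8 = 669.12 → 6.7 × 10^2 m (2 s.f., last digit at the 10^1 place).
36.524 × 0.587 = 21.439588 → 21.4 m (3 s.f., last digit at the 10^-1 place).
Difference: 647.680412 m; keep the coarser place, 10^1.
Result: 6.5 × 10^2 m.

6.5 × 10^2 m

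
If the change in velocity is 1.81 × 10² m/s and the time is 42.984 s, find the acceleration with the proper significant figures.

4.21 m/s²

acceleration = 1.81 × 10² m/s ÷ 42.984 s = 4.21086916062… m/s².
1.81 × 10² has 3 significant figures; 42.984 has 5.
Division/multiplication keeps the fewest: 3 significant figures.
Rounded: 4.21 m/s².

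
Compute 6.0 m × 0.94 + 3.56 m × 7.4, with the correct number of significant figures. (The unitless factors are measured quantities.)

6.0 × 0.94 = 5.64 → 5.6 m (2 s.f., last digit at the 10^-1 place).
3.56 × 7.4 = 26.344 → 26 m (2 s.f., last digit at the 10^0 place).
Sum: 31.984 m; keep the coarser place, 10^0.
Result: 32 m.

32 m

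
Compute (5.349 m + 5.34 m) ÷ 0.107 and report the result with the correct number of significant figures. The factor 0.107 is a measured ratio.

5.349 m + 5.34 m = 10.689 m; the sum is limited to 2 decimal places (4 s.f.).
Carrying full precision, 10.689 ÷ 0.107 = 99.8971962617… m; 0.107 has 3 s.f., so the result keeps min(4, 3) = 3 s.f.
Rounded to 3 significant figures: 99.9 m.

99.9 m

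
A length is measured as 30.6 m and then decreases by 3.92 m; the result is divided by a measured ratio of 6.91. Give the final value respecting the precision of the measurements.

30.6 m − 3.92 m = 26.68 m; the difference is limited to 1 decimal place (3 s.f.).
Carrying full precision, 26.68 ÷ 6.91 = 3.86107091172… m; 6.91 has 3 s.f., so the result keeps min(3, 3) = 3 s.f.
Rounded to 3 significant figures: 3.86 m.

3.86 m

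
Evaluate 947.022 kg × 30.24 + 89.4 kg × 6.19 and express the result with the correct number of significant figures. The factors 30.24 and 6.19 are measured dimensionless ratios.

947.022 × 30.24 = 28637.94528 → 2.864 × 10^4 kg (4 s.f., last digit at the 10^1 place).
89.4 × 6.19 = 553.386 → 553 kg (3 s.f., last digit at the 10^0 place).
Sum: 29191.33128 kg; keep the coarser place, 10^1.
Result: 2.919 × 10^4 kg.

2.919 × 10^4 kg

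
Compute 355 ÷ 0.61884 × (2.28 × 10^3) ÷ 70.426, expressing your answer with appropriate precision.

1.86 × 10^4

355 ÷ 0.61884 × (2.28 × 10^3) ÷ 70.426 = 18571.7060122…
Multiplication/division keeps the fewest significant figures: 355 → 3 s.f., 0.61884 → 5 s.f., 2.28 × 10^3 → 3 s.f., 70.426 → 5 s.f.; limit is 3.
Rounded to 3 significant figures: 1.86 × 10^4.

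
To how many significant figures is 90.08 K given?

90.08: zeros between nonzero digits are significant.

4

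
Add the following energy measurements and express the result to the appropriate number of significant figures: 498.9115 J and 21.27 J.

520.18 J

498.9115 J + 21.27 J = 520.1815 J.
Addition/subtraction keeps the fewest decimal places: 498.9115 → 4 decimal places, 21.27 → 2 decimal places; limit is 2.
Rounded to 2 decimal places: 520.18 J.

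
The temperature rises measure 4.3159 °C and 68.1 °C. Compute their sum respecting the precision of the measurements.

72.4 °C

4.3159 °C + 68.1 °C = 72.4159 °C.
Addition/subtraction keeps the fewest decimal places: 4.3159 → 4 decimal places, 68.1 → 1 decimal place; limit is 1.
Rounded to 1 decimal place: 72.4 °C.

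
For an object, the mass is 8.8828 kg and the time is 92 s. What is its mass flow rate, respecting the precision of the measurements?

0.097 kg/s

mass flow rate = 8.8828 kg ÷ 92 s = 0.096552173913… kg/s.
8.8828 has 5 significant figures; 92 has 2.
Division/multiplication keeps the fewest: 2 significant figures.
Rounded: 0.097 kg/s.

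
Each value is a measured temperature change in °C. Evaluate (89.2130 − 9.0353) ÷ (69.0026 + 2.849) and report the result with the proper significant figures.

89.2130 − 9.0353 = 80.1777, limited to 4 d.p. → 6 s.f.; 69.0026 + 2.849 = 71.8516, limited to 3 d.p. → 5 s.f.
Carrying full precision, 80.1777 ÷ 71.8516 = 1.11587911751…; keep min(6, 5) = 5 s.f.
Rounded to 5 significant figures: 1.1159.

1.1159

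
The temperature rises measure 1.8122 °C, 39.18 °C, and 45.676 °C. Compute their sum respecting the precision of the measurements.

1.8122 °C + 39.18 °C + 45.676 °C = 86.6682 °C.
Addition/subtraction keeps the fewest decimal places: 1.8122 → 4 decimal places, 39.18 → 2 decimal places, 45.676 → 3 decimal places; limit is 2.
Rounded to 2 decimal places: 86.67 °C.

86.67 °C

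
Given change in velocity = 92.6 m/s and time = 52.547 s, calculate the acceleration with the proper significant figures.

acceleration = 92.6 m/s ÷ 52.547 s = 1.76223190667… m/s².
92.6 has 3 significant figures; 52.547 has 5.
Division/multiplication keeps the fewest: 3 significant figures.
Rounded: 1.76 m/s².

1.76 m/s²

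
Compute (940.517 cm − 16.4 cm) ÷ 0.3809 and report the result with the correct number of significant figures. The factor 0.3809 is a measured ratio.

2426 cm

940.517 cm − 16.4 cm = 924.117 cm; the difference is limited to 1 decimal place (4 s.f.).
Carrying full precision, 924.117 ÷ 0.3809 = 2426.14071935… cm; 0.3809 has 4 s.f., so the result keeps min(4, 4) = 4 s.f.
Rounded to 4 significant figures: 2426 cm.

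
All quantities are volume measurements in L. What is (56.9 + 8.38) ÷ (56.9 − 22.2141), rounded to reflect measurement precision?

56.9 + 8.38 = 65.28, limited to 1 d.p. → 3 s.f.; 56.9 − 22.2141 = 34.6859, limited to 1 d.p. → 3 s.f.
Carrying full precision, 65.28 ÷ 34.6859 = 1.88203275683…; keep min(3, 3) = 3 s.f.
Rounded to 3 significant figures: 1.88.

1.88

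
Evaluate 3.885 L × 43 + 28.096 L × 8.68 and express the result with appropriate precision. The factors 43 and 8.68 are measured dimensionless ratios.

3.885 × 43 = 167.055 → 1.7 × 10^2 L (2 s.f., last digit at the 10^1 place).
28.096 × 8.68 = 243.87328 → 244 L (3 s.f., last digit at the 10^0 place).
Sum: 410.92828 L; keep the coarser place, 10^1.
Result: 4.1 × 10^2 L.

4.1 × 10^2 L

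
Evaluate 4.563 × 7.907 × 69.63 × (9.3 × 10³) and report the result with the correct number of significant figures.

4.563 × 7.907 × 69.63 × (9.3 × 10³) = 23363696.2463…
Multiplication/division keeps the fewest significant figures: 4.563 → 4 s.f., 7.907 → 4 s.f., 69.63 → 4 s.f., 9.3 × 10³ → 2 s.f.; limit is 2.
Rounded to 2 significant figures: 2.3 × 10⁷.

2.3 × 10⁷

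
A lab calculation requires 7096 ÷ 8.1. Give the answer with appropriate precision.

8.8 × 10²

7096 ÷ 8.1 = 876.049382716…
Multiplication/division keeps the fewest significant figures: 7096 → 4 s.f., 8.1 → 2 s.f.; limit is 2.
Rounded to 2 significant figures: 8.8 × 10².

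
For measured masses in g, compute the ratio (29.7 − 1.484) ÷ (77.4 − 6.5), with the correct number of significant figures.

29.7 − 1.484 = 28.216, limited to 1 d.p. → 3 s.f.; 77.4 − 6.5 = 70.9, limited to 1 d.p. → 3 s.f.
Carrying full precision, 28.216 ÷ 70.9 = 0.397968970381…; keep min(3, 3) = 3 s.f.
Rounded to 3 significant figures: 0.398.

0.398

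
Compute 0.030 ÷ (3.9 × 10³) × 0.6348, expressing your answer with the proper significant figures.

0.030 ÷ (3.9 × 10³) × 0.6348 = 0.00000488307692308…
Multiplication/division keeps the fewest significant figures: 0.030 → 2 s.f., 3.9 × 10³ → 2 s.f., 0.6348 → 4 s.f.; limit is 2.
Rounded to 2 significant figures: 4.9 × 10⁻⁶.

4.9 × 10⁻⁶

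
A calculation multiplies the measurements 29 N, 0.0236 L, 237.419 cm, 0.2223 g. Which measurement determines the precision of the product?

29 N → 2 s.f.; 0.0236 L → 3 s.f.; 237.419 cm → 6 s.f.; 0.2223 g → 4 s.f.
The fewest is 2 significant figures, from 29 N.

29 N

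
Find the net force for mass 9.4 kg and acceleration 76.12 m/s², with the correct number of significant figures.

net force = 9.4 kg × 76.12 m/s² = 715.528 N.
9.4 has 2 significant figures; 76.12 has 4.
Division/multiplication keeps the fewest: 2 significant figures.
Rounded: 7.2 × 10^2 N.

7.2 × 10^2 N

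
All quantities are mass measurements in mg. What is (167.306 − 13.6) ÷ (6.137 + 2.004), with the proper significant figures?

167.306 − 13.6 = 153.706, limited to 1 d.p. → 4 s.f.; 6.137 + 2.004 = 8.141, limited to 3 d.p. → 4 s.f.
Carrying full precision, 153.706 ÷ 8.141 = 18.8804815133…; keep min(4, 4) = 4 s.f.
Rounded to 4 significant figures: 18.88.

18.88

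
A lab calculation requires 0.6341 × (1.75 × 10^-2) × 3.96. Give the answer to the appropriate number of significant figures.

0.6341 × (1.75 × 10^-2) × 3.96 = 0.04394313
Multiplication/division keeps the fewest significant figures: 0.6341 → 4 s.f., 1.75 × 10^-2 → 3 s.f., 3.96 → 3 s.f.; limit is 3.
Rounded to 3 significant figures: 0.0439.

0.0439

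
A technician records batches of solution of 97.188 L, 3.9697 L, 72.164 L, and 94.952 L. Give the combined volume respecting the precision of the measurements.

268.274 L

97.188 L + 3.9697 L + 72.164 L + 94.952 L = 268.2737 L.
Addition/subtraction keeps the fewest decimal places: 97.188 → 3 decimal places, 3.9697 → 4 decimal places, 72.164 → 3 decimal places, 94.952 → 3 decimal places; limit is 3.
Rounded to 3 decimal places: 268.274 L.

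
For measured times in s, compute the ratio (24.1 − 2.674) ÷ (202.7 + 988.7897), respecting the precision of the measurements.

1.80 × 10⁻²

24.1 − 2.674 = 21.426, limited to 1 d.p. → 3 s.f.; 202.7 + 988.7897 = 1191.4897, limited to 1 d.p. → 5 s.f.
Carrying full precision, 21.426 ÷ 1191.4897 = 0.0179825306085…; keep min(3, 5) = 3 s.f.
Rounded to 3 significant figures: 1.80 × 10⁻².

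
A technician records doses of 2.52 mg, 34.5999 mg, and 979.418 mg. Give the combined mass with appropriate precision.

2.52 mg + 34.5999 mg + 979.418 mg = 1016.5379 mg.
Addition/subtraction keeps the fewest decimal places: 2.52 → 2 decimal places, 34.5999 → 4 decimal places, 979.418 → 3 decimal places; limit is 2.
Rounded to 2 decimal places: 1016.54 mg.

1016.54 mg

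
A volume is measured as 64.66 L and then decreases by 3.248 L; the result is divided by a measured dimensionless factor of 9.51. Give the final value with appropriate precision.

6.46 L

64.66 L − 3.248 L = 61.412 L; the difference is limited to 2 decimal places (4 s.f.).
Carrying full precision, 61.412 ÷ 9.51 = 6.45762355415… L; 9.51 has 3 s.f., so the result keeps min(4, 3) = 3 s.f.
Rounded to 3 significant figures: 6.46 L.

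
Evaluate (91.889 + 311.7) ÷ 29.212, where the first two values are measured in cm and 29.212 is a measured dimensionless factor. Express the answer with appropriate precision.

91.889 cm + 311.7 cm = 403.589 cm; the sum is limited to 1 decimal place (4 s.f.).
Carrying full precision, 403.589 ÷ 29.212 = 13.8158633438… cm; 29.212 has 5 s.f., so the result keeps min(4, 5) = 4 s.f.
Rounded to 4 significant figures: 13.82 cm.

13.82 cm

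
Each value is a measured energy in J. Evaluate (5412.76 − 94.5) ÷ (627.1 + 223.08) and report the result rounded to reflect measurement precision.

6.255

5412.76 − 94.5 = 5318.26, limited to 1 d.p. → 5 s.f.; 627.1 + 223.08 = 850.18, limited to 1 d.p. → 4 s.f.
Carrying full precision, 5318.26 ÷ 850.18 = 6.25545178668…; keep min(5, 4) = 4 s.f.
Rounded to 4 significant figures: 6.255.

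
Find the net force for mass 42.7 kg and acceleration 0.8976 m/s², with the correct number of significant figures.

net force = 42.7 kg × 0.8976 m/s² = 38.32752 N.
42.7 has 3 significant figures; 0.8976 has 4.
Division/multiplication keeps the fewest: 3 significant figures.
Rounded: 38.3 N.

38.3 N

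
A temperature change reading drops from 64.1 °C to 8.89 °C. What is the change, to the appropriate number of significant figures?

55.2 °C

64.1 °C − 8.89 °C = 55.21 °C.
Addition/subtraction keeps the fewest decimal places: 64.1 → 1 decimal place, 8.89 → 2 decimal places; limit is 1.
Rounded to 1 decimal place: 55.2 °C.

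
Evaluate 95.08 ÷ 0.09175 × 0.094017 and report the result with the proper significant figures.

95.08 ÷ 0.09175 × 0.094017 = 97.4292791281…
Multiplication/division keeps the fewest significant figures: 95.08 → 4 s.f., 0.09175 → 4 s.f., 0.094017 → 5 s.f.; limit is 4.
Rounded to 4 significant figures: 97.43.

97.43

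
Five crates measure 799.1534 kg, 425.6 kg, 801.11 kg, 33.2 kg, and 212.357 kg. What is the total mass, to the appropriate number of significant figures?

2271.4 kg

799.1534 kg + 425.6 kg + 801.11 kg + 33.2 kg + 212.357 kg = 2271.4204 kg.
Addition/subtraction keeps the fewest decimal places: 799.1534 → 4 decimal places, 425.6 → 1 decimal place, 801.11 → 2 decimal places, 33.2 → 1 decimal place, 212.357 → 3 decimal places; limit is 1.
Rounded to 1 decimal place: 2271.4 kg.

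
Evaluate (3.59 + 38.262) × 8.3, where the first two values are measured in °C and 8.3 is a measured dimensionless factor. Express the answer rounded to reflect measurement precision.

3.59 °C + 38.262 °C = 41.852 °C; the sum is limited to 2 decimal places (4 s.f.).
Carrying full precision, 41.852 × 8.3 = 347.3716 °C; 8.3 has 2 s.f., so the result keeps min(4, 2) = 2 s.f.
Rounded to 2 significant figures: 3.5 × 10² °C.

3.5 × 10² °C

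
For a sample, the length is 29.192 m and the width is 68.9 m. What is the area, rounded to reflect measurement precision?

area = 29.192 m × 68.9 m = 2011.3288 m².
29.192 has 5 significant figures; 68.9 has 3.
Division/multiplication keeps the fewest: 3 significant figures.
Rounded: 2.01 × 10³ m².

2.01 × 10³ m²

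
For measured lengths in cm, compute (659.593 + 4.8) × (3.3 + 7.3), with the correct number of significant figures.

7.04 × 10³ cm²

659.593 + 4.8 = 664.393, limited to 1 d.p. → 4 s.f.; 3.3 + 7.3 = 10.6, limited to 1 d.p. → 3 s.f.
Carrying full precision, 664.393 × 10.6 = 7042.5658; keep min(4, 3) = 3 s.f.
Rounded to 3 significant figures: 7.04 × 10³ cm².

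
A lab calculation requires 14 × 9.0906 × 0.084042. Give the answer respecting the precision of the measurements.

11

14 × 9.0906 × 0.084042 = 10.6958908728
Multiplication/division keeps the fewest significant figures: 14 → 2 s.f., 9.0906 → 5 s.f., 0.084042 → 5 s.f.; limit is 2.
Rounded to 2 significant figures: 11.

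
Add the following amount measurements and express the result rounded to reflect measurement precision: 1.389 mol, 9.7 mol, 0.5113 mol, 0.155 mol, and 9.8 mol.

1.389 mol + 9.7 mol + 0.5113 mol + 0.155 mol + 9.8 mol = 21.5553 mol.
Addition/subtraction keeps the fewest decimal places: 1.389 → 3 decimal places, 9.7 → 1 decimal place, 0.5113 → 4 decimal places, 0.155 → 3 decimal places, 9.8 → 1 decimal place; limit is 1.
Rounded to 1 decimal place: 21.6 mol.

21.6 mol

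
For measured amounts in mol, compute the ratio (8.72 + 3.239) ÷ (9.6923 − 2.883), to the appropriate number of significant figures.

1.756

8.72 + 3.239 = 11.959, limited to 2 d.p. → 4 s.f.; 9.6923 − 2.883 = 6.8093, limited to 3 d.p. → 4 s.f.
Carrying full precision, 11.959 ÷ 6.8093 = 1.75627450692…; keep min(4, 4) = 4 s.f.
Rounded to 4 significant figures: 1.756.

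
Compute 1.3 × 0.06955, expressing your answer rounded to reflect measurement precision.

1.3 × 0.06955 = 0.090415
Multiplication/division keeps the fewest significant figures: 1.3 → 2 s.f., 0.06955 → 4 s.f.; limit is 2.
Rounded to 2 significant figures: 9.0 × 10⁻².

9.0 × 10⁻²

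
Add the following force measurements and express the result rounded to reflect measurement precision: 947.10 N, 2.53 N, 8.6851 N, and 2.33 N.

947.10 N + 2.53 N + 8.6851 N + 2.33 N = 960.6451 N.
Addition/subtraction keeps the fewest decimal places: 947.10 → 2 decimal places, 2.53 → 2 decimal places, 8.6851 → 4 decimal places, 2.33 → 2 decimal places; limit is 2.
Rounded to 2 decimal places: 960.65 N.

960.65 N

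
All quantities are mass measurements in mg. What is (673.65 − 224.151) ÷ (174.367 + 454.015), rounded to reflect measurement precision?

673.65 − 224.151 = 449.499, limited to 2 d.p. → 5 s.f.; 174.367 + 454.015 = 628.382, limited to 3 d.p. → 6 s.f.
Carrying full precision, 449.499 ÷ 628.382 = 0.715327619187…; keep min(5, 6) = 5 s.f.
Rounded to 5 significant figures: 7.1533 × 10⁻¹.

7.1533 × 10⁻¹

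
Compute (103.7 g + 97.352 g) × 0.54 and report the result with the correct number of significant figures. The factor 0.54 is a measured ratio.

1.1 × 10^2 g

103.7 g + 97.352 g = 201.052 g; the sum is limited to 1 decimal place (4 s.f.).
Carrying full precision, 201.052 × 0.54 = 108.56808 g; 0.54 has 2 s.f., so the result keeps min(4, 2) = 2 s.f.
Rounded to 2 significant figures: 1.1 × 10^2 g.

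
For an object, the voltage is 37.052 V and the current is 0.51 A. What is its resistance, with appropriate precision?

73 Ω

resistance = 37.052 V ÷ 0.51 A = 72.6509803922… Ω.
37.052 has 5 significant figures; 0.51 has 2.
Division/multiplication keeps the fewest: 2 significant figures.
Rounded: 73 Ω.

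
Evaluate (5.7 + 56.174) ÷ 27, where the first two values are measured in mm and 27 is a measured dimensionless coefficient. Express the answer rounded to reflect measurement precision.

2.3 mm

5.7 mm + 56.174 mm = 61.874 mm; the sum is limited to 1 decimal place (3 s.f.).
Carrying full precision, 61.874 ÷ 27 = 2.29162962963… mm; 27 has 2 s.f., so the result keeps min(3, 2) = 2 s.f.
Rounded to 2 significant figures: 2.3 mm.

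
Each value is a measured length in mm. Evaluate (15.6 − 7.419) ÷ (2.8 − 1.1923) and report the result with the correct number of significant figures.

15.6 − 7.419 = 8.181, limited to 1 d.p. → 2 s.f.; 2.8 − 1.1923 = 1.6077, limited to 1 d.p. → 2 s.f.
Carrying full precision, 8.181 ÷ 1.6077 = 5.08863593954…; keep min(2, 2) = 2 s.f.
Rounded to 2 significant figures: 5.1.

5.1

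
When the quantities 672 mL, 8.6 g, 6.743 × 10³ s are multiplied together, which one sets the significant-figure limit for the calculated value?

8.6 g

672 mL → 3 s.f.; 8.6 g → 2 s.f.; 6.743 × 10³ s → 4 s.f.
The fewest is 2 significant figures, from 8.6 g.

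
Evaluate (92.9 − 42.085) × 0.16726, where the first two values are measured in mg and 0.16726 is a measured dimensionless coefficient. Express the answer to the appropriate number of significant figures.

8.50 mg

92.9 mg − 42.085 mg = 50.815 mg; the difference is limited to 1 decimal place (3 s.f.).
Carrying full precision, 50.815 × 0.16726 = 8.4993169 mg; 0.16726 has 5 s.f., so the result keeps min(3, 5) = 3 s.f.
Rounded to 3 significant figures: 8.50 mg.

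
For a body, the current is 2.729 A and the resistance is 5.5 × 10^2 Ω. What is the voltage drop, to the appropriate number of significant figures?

voltage drop = 2.729 A × 5.5 × 10^2 Ω = 1500.95 V.
2.729 has 4 significant figures; 5.5 × 10^2 has 2.
Division/multiplication keeps the fewest: 2 significant figures.
Rounded: 1.5 × 10^3 V.

1.5 × 10^3 V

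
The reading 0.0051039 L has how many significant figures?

0.0051039: leading zeros are not significant; zeros between nonzero digits are significant.

5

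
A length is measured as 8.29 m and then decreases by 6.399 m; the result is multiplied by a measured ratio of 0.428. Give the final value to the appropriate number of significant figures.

8.29 m − 6.399 m = 1.891 m; the difference is limited to 2 decimal places (3 s.f.).
Carrying full precision, 1.891 × 0.428 = 0.809348 m; 0.428 has 3 s.f., so the result keeps min(3, 3) = 3 s.f.
Rounded to 3 significant figures: 0.809 m.

0.809 m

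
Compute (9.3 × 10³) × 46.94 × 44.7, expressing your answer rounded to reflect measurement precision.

2.0 × 10⁷

(9.3 × 10³) × 46.94 × 44.7 = 19513427.4
Multiplication/division keeps the fewest significant figures: 9.3 × 10³ → 2 s.f., 46.94 → 4 s.f., 44.7 → 3 s.f.; limit is 2.
Rounded to 2 significant figures: 2.0 × 10⁷.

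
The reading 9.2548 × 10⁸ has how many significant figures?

9.2548 × 10⁸: in scientific notation every digit of the coefficient is significant.

5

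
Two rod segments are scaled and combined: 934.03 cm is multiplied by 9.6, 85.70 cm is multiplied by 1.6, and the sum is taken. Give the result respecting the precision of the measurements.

934.03 × 9.6 = 8966.688 → 9.0 × 10³ cm (2 s.f., last digit at the 10^2 place).
85.70 × 1.6 = 137.12 → 1.4 × 10² cm (2 s.f., last digit at the 10^1 place).
Sum: 9103.808 cm; keep the coarser place, 10^2.
Result: 9.1 × 10³ cm.

9.1 × 10³ cm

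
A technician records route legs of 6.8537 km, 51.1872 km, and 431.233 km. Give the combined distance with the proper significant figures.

489.274 km

6.8537 km + 51.1872 km + 431.233 km = 489.2739 km.
Addition/subtraction keeps the fewest decimal places: 6.8537 → 4 decimal places, 51.1872 → 4 decimal places, 431.233 → 3 decimal places; limit is 3.
Rounded to 3 decimal places: 489.274 km.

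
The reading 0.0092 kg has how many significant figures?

0.0092: leading zeros are not significant.

2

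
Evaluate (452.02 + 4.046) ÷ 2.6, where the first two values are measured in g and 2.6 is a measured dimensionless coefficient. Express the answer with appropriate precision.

452.02 g + 4.046 g = 456.066 g; the sum is limited to 2 decimal places (5 s.f.).
Carrying full precision, 456.066 ÷ 2.6 = 175.41 g; 2.6 has 2 s.f., so the result keeps min(5, 2) = 2 s.f.
Rounded to 2 significant figures: 1.8 × 10² g.

1.8 × 10² g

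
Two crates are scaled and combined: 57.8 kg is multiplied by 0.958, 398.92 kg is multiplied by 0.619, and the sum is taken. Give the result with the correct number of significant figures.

3.02 × 10^2 kg

57.8 × 0.958 = 55.3724 → 55.4 kg (3 s.f., last digit at the 10^-1 place).
398.92 × 0.619 = 246.93148 → 247 kg (3 s.f., last digit at the 10^0 place).
Sum: 302.30388 kg; keep the coarser place, 10^0.
Result: 3.02 × 10^2 kg.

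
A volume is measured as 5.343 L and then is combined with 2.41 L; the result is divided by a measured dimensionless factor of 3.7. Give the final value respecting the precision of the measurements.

2.1 L

5.343 L + 2.41 L = 7.753 L; the sum is limited to 2 decimal places (3 s.f.).
Carrying full precision, 7.753 ÷ 3.7 = 2.09540540541… L; 3.7 has 2 s.f., so the result keeps min(3, 2) = 2 s.f.
Rounded to 2 significant figures: 2.1 L.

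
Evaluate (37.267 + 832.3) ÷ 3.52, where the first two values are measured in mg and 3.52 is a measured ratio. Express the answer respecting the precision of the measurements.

247 mg

37.267 mg + 832.3 mg = 869.567 mg; the sum is limited to 1 decimal place (4 s.f.).
Carrying full precision, 869.567 ÷ 3.52 = 247.036079545… mg; 3.52 has 3 s.f., so the result keeps min(4, 3) = 3 s.f.
Rounded to 3 significant figures: 247 mg.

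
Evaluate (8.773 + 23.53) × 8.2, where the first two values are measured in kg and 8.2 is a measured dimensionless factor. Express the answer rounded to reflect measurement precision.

8.773 kg + 23.53 kg = 32.303 kg; the sum is limited to 2 decimal places (4 s.f.).
Carrying full precision, 32.303 × 8.2 = 264.8846 kg; 8.2 has 2 s.f., so the result keeps min(4, 2) = 2 s.f.
Rounded to 2 significant figures: 2.6 × 10^2 kg.

2.6 × 10^2 kg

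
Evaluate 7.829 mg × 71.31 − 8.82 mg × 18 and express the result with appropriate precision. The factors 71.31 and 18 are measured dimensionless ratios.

4.0 × 10^2 mg

7.829 × 71.31 = 558.28599 → 558.3 mg (4 s.f., last digit at the 10^-1 place).
8.82 × 18 = 158.76 → 1.6 × 10^2 mg (2 s.f., last digit at the 10^1 place).
Difference: 399.52599 mg; keep the coarser place, 10^1.
Result: 4.0 × 10^2 mg.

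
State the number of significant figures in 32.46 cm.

32.46: every digit is nonzero and significant.

4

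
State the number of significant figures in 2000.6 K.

5

2000.6: zeros between nonzero digits are significant.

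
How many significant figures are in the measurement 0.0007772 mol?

4

0.0007772: leading zeros are not significant.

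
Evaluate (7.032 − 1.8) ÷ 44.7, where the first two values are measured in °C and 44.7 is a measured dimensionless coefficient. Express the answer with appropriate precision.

1.2 × 10^-1 °C

7.032 °C − 1.8 °C = 5.232 °C; the difference is limited to 1 decimal place (2 s.f.).
Carrying full precision, 5.232 ÷ 44.7 = 0.117046979866… °C; 44.7 has 3 s.f., so the result keeps min(2, 3) = 2 s.f.
Rounded to 2 significant figures: 1.2 × 10^-1 °C.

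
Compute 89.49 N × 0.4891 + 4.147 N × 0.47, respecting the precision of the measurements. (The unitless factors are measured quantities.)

45.7 N

89.49 × 0.4891 = 43.769559 → 43.77 N (4 s.f., last digit at the 10^-2 place).
4.147 × 0.47 = 1.94909 → 1.9 N (2 s.f., last digit at the 10^-1 place).
Sum: 45.718649 N; keep the coarser place, 10^-1.
Result: 45.7 N.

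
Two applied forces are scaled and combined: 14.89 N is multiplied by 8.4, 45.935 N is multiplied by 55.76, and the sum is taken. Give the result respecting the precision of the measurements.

2.69 × 10³ N

14.89 × 8.4 = 125.076 → 1.3 × 10² N (2 s.f., last digit at the 10^1 place).
45.935 × 55.76 = 2561.3356 → 2.561 × 10³ N (4 s.f., last digit at the 10^0 place).
Sum: 2686.4116 N; keep the coarser place, 10^1.
Result: 2.69 × 10³ N.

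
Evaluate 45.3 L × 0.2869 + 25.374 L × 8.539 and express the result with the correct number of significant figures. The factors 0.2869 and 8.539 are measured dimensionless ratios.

45.3 × 0.2869 = 12.99657 → 13.0 L (3 s.f., last digit at the 10^-1 place).
25.374 × 8.539 = 216.668586 → 216.7 L (4 s.f., last digit at the 10^-1 place).
Sum: 229.665156 L; keep the coarser place, 10^-1.
Result: 229.7 L.

229.7 L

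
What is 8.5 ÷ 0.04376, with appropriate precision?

1.9 × 10²

8.5 ÷ 0.04376 = 194.241316271…
Multiplication/division keeps the fewest significant figures: 8.5 → 2 s.f., 0.04376 → 4 s.f.; limit is 2.
Rounded to 2 significant figures: 1.9 × 10².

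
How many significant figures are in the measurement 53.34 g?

4

53.34: every digit is nonzero and significant.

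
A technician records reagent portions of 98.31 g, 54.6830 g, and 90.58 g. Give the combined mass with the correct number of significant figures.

243.57 g

98.31 g + 54.6830 g + 90.58 g = 243.5730 g.
Addition/subtraction keeps the fewest decimal places: 98.31 → 2 decimal places, 54.6830 → 4 decimal places, 90.58 → 2 decimal places; limit is 2.
Rounded to 2 decimal places: 243.57 g.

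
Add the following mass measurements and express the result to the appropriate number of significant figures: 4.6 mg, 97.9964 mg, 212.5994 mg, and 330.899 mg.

646.1 mg

4.6 mg + 97.9964 mg + 212.5994 mg + 330.899 mg = 646.0948 mg.
Addition/subtraction keeps the fewest decimal places: 4.6 → 1 decimal place, 97.9964 → 4 decimal places, 212.5994 → 4 decimal places, 330.899 → 3 decimal places; limit is 1.
Rounded to 1 decimal place: 646.1 mg.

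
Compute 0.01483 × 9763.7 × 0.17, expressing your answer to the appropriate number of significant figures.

0.01483 × 9763.7 × 0.17 = 24.61526407
Multiplication/division keeps the fewest significant figures: 0.01483 → 4 s.f., 9763.7 → 5 s.f., 0.17 → 2 s.f.; limit is 2.
Rounded to 2 significant figures: 25.

25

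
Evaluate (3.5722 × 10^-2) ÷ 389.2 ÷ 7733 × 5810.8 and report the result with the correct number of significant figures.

6.897 × 10^-5

(3.5722 × 10^-2) ÷ 389.2 ÷ 7733 × 5810.8 = 0.0000689685113744…
Multiplication/division keeps the fewest significant figures: 3.5722 × 10^-2 → 5 s.f., 389.2 → 4 s.f., 7733 → 4 s.f., 5810.8 → 5 s.f.; limit is 4.
Rounded to 4 significant figures: 6.897 × 10^-5.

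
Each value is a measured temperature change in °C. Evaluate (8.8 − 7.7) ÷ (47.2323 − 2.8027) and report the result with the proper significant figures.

8.8 − 7.7 = 1.1, limited to 1 d.p. → 2 s.f.; 47.2323 − 2.8027 = 44.4296, limited to 4 d.p. → 6 s.f.
Carrying full precision, 1.1 ÷ 44.4296 = 0.0247582692619…; keep min(2, 6) = 2 s.f.
Rounded to 2 significant figures: 0.025.

0.025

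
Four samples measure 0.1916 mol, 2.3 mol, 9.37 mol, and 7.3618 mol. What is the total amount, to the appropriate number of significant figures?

0.1916 mol + 2.3 mol + 9.37 mol + 7.3618 mol = 19.2234 mol.
Addition/subtraction keeps the fewest decimal places: 0.1916 → 4 decimal places, 2.3 → 1 decimal place, 9.37 → 2 decimal places, 7.3618 → 4 decimal places; limit is 1.
Rounded to 1 decimal place: 19.2 mol.

19.2 mol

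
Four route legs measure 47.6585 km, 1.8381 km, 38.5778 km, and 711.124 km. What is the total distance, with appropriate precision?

47.6585 km + 1.8381 km + 38.5778 km + 711.124 km = 799.1984 km.
Addition/subtraction keeps the fewest decimal places: 47.6585 → 4 decimal places, 1.8381 → 4 decimal places, 38.5778 → 4 decimal places, 711.124 → 3 decimal places; limit is 3.
Rounded to 3 decimal places: 799.198 km.

799.198 km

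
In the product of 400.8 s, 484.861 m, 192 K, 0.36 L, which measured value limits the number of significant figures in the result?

400.8 s → 4 s.f.; 484.861 m → 6 s.f.; 192 K → 3 s.f.; 0.36 L → 2 s.f.
The fewest is 2 significant figures, from 0.36 L.

0.36 L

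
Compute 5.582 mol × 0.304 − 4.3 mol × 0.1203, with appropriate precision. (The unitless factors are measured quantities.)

1.18 mol

5.582 × 0.304 = 1.696928 → 1.70 mol (3 s.f., last digit at the 10^-2 place).
4.3 × 0.1203 = 0.51729 → 0.52 mol (2 s.f., last digit at the 10^-2 place).
Difference: 1.179638 mol; keep the coarser place, 10^-2.
Result: 1.18 mol.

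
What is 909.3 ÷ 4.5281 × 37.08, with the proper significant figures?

909.3 ÷ 4.5281 × 37.08 = 7446.13502352…
Multiplication/division keeps the fewest significant figures: 909.3 → 4 s.f., 4.5281 → 5 s.f., 37.08 → 4 s.f.; limit is 4.
Rounded to 4 significant figures: 7446.

7446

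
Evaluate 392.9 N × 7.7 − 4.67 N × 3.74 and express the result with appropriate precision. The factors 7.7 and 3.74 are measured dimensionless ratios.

3.0 × 10³ N

392.9 × 7.7 = 3025.33 → 3.0 × 10³ N (2 s.f., last digit at the 10^2 place).
4.67 × 3.74 = 17.4658 → 17.5 N (3 s.f., last digit at the 10^-1 place).
Difference: 3007.8642 N; keep the coarser place, 10^2.
Result: 3.0 × 10³ N.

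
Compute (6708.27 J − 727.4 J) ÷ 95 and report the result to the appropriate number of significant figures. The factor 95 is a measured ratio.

63 J

6708.27 J − 727.4 J = 5980.87 J; the difference is limited to 1 decimal place (5 s.f.).
Carrying full precision, 5980.87 ÷ 95 = 62.9565263158… J; 95 has 2 s.f., so the result keeps min(5, 2) = 2 s.f.
Rounded to 2 significant figures: 63 J.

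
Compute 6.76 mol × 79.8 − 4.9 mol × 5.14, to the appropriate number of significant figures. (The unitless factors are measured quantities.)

514 mol

6.76 × 79.8 = 539.448 → 5.39 × 10² mol (3 s.f., last digit at the 10^0 place).
4.9 × 5.14 = 25.186 → 25 mol (2 s.f., last digit at the 10^0 place).
Difference: 514.262 mol; keep the coarser place, 10^0.
Result: 514 mol.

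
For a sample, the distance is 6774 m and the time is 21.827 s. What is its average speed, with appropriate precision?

310.3 m/s

average speed = 6774 m ÷ 21.827 s = 310.34956705… m/s.
6774 has 4 significant figures; 21.827 has 5.
Division/multiplication keeps the fewest: 4 significant figures.
Rounded: 310.3 m/s.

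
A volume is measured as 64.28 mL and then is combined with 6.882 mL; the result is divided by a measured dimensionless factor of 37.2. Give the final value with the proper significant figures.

64.28 mL + 6.882 mL = 71.162 mL; the sum is limited to 2 decimal places (4 s.f.).
Carrying full precision, 71.162 ÷ 37.2 = 1.91295698925… mL; 37.2 has 3 s.f., so the result keeps min(4, 3) = 3 s.f.
Rounded to 3 significant figures: 1.91 mL.

1.91 mL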